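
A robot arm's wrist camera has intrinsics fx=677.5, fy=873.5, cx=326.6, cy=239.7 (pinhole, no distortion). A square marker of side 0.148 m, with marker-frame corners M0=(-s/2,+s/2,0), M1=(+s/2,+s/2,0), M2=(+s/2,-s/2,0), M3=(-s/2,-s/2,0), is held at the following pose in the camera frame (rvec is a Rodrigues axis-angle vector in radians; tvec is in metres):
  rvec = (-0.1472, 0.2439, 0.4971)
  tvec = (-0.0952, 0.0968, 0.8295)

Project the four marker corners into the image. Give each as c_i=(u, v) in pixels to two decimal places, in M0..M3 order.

Intrinsics K: fx=677.5, fy=873.5, cx=326.6, cy=239.7
Marker side s = 0.148 m; corners in marker frame (Z=0):
  M0 = (-0.0740, +0.0740, 0)
  M1 = (+0.0740, +0.0740, 0)
  M2 = (+0.0740, -0.0740, 0)
  M3 = (-0.0740, -0.0740, 0)
rvec = (-0.1472, 0.2439, 0.4971), |rvec| = θ = 0.57294 rad = 32.827°
Rodrigues: sinθ=0.54211, 1−cosθ=0.15969; R = I + sinθ·[k]× + (1−cosθ)·[k]×²:
    [+0.85085 -0.48781 +0.19518]
    [+0.45288 +0.86925 +0.19826]
    [-0.26637 -0.08030 +0.96052]
t = (-0.0952, 0.0968, 0.8295) m
M0: Pc = R·M0+t = (-0.19426, +0.12761, +0.84327); u = 677.5·(-0.19426)/0.84327 + 326.6 = 170.5267, v = 873.5·(+0.12761)/0.84327 + 239.7 = 371.8859
M1: Pc = R·M1+t = (-0.06834, +0.19464, +0.80385); u = 677.5·(-0.06834)/0.80385 + 326.6 = 269.0056, v = 873.5·(+0.19464)/0.80385 + 239.7 = 451.2029
M2: Pc = R·M2+t = (+0.00386, +0.06599, +0.81573); u = 677.5·(+0.00386)/0.81573 + 326.6 = 329.8067, v = 873.5·(+0.06599)/0.81573 + 239.7 = 310.3621
M3: Pc = R·M3+t = (-0.12206, -0.00104, +0.85515); u = 677.5·(-0.12206)/0.85515 + 326.6 = 229.8934, v = 873.5·(-0.00104)/0.85515 + 239.7 = 238.6402

c0=(170.53, 371.89) c1=(269.01, 451.20) c2=(329.81, 310.36) c3=(229.89, 238.64)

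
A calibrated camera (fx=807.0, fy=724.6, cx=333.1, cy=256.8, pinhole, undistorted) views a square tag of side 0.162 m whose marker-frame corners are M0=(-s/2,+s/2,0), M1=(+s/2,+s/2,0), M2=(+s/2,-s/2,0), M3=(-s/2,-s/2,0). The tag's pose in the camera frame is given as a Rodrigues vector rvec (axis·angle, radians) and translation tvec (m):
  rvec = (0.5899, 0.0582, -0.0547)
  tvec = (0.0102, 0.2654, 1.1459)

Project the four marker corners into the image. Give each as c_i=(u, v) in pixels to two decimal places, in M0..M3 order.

c0=(289.24, 459.93) c1=(398.79, 458.44) c2=(396.04, 386.05) c3=(277.63, 388.41)

Intrinsics K: fx=807.0, fy=724.6, cx=333.1, cy=256.8
Marker side s = 0.162 m; corners in marker frame (Z=0):
  M0 = (-0.0810, +0.0810, 0)
  M1 = (+0.0810, +0.0810, 0)
  M2 = (+0.0810, -0.0810, 0)
  M3 = (-0.0810, -0.0810, 0)
rvec = (0.5899, 0.0582, -0.0547), |rvec| = θ = 0.59528 rad = 34.107°
Rodrigues: sinθ=0.56074, 1−cosθ=0.17201; R = I + sinθ·[k]× + (1−cosθ)·[k]×²:
    [+0.99690 +0.06819 +0.03916]
    [-0.03486 +0.82963 -0.55722]
    [-0.07049 +0.55413 +0.82944]
t = (0.0102, 0.2654, 1.1459) m
M0: Pc = R·M0+t = (-0.06503, +0.33542, +1.19649); u = 807.0·(-0.06503)/1.19649 + 333.1 = 289.2421, v = 724.6·(+0.33542)/1.19649 + 256.8 = 459.9338
M1: Pc = R·M1+t = (+0.09647, +0.32978, +1.18507); u = 807.0·(+0.09647)/1.18507 + 333.1 = 398.7950, v = 724.6·(+0.32978)/1.18507 + 256.8 = 458.4380
M2: Pc = R·M2+t = (+0.08543, +0.19538, +1.09531); u = 807.0·(+0.08543)/1.09531 + 333.1 = 396.0400, v = 724.6·(+0.19538)/1.09531 + 256.8 = 386.0509
M3: Pc = R·M3+t = (-0.07607, +0.20102, +1.10673); u = 807.0·(-0.07607)/1.10673 + 333.1 = 277.6295, v = 724.6·(+0.20102)/1.10673 + 256.8 = 388.4149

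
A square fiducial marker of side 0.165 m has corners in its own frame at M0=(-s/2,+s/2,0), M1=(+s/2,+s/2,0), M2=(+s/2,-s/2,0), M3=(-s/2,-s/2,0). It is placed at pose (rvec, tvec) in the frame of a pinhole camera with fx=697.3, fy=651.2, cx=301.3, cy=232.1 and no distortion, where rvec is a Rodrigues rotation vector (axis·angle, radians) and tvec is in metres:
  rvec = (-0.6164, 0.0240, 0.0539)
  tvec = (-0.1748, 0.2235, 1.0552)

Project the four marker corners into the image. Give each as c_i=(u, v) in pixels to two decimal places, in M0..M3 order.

Intrinsics K: fx=697.3, fy=651.2, cx=301.3, cy=232.1
Marker side s = 0.165 m; corners in marker frame (Z=0):
  M0 = (-0.0825, +0.0825, 0)
  M1 = (+0.0825, +0.0825, 0)
  M2 = (+0.0825, -0.0825, 0)
  M3 = (-0.0825, -0.0825, 0)
rvec = (-0.6164, 0.0240, 0.0539), |rvec| = θ = 0.61922 rad = 35.479°
Rodrigues: sinθ=0.58040, 1−cosθ=0.18567; R = I + sinθ·[k]× + (1−cosθ)·[k]×²:
    [+0.99831 -0.05768 +0.00641]
    [+0.04336 +0.81461 +0.57838]
    [-0.03858 -0.57713 +0.81574]
t = (-0.1748, 0.2235, 1.0552) m
M0: Pc = R·M0+t = (-0.26192, +0.28713, +1.01077); u = 697.3·(-0.26192)/1.01077 + 301.3 = 120.6093, v = 651.2·(+0.28713)/1.01077 + 232.1 = 417.0858
M1: Pc = R·M1+t = (-0.09720, +0.29428, +1.00440); u = 697.3·(-0.09720)/1.00440 + 301.3 = 233.8210, v = 651.2·(+0.29428)/1.00440 + 232.1 = 422.8966
M2: Pc = R·M2+t = (-0.08768, +0.15987, +1.09963); u = 697.3·(-0.08768)/1.09963 + 301.3 = 245.7001, v = 651.2·(+0.15987)/1.09963 + 232.1 = 326.7758
M3: Pc = R·M3+t = (-0.25240, +0.15272, +1.10600); u = 697.3·(-0.25240)/1.10600 + 301.3 = 142.1676, v = 651.2·(+0.15272)/1.10600 + 232.1 = 322.0186

c0=(120.61, 417.09) c1=(233.82, 422.90) c2=(245.70, 326.78) c3=(142.17, 322.02)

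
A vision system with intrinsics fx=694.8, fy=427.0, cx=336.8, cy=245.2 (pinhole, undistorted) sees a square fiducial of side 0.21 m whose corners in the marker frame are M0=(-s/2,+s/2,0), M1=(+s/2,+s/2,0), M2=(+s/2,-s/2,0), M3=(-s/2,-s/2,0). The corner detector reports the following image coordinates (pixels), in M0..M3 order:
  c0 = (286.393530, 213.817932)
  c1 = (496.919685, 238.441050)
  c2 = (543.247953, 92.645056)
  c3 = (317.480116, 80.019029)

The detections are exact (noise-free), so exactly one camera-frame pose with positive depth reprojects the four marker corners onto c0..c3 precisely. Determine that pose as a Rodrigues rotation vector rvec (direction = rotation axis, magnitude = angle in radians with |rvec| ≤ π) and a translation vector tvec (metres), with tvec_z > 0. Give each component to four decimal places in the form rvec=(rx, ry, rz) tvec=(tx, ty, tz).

rvec=(0.1412, 0.3068, 0.1785) tvec=(0.0640, -0.1329, 0.6483)

Intrinsics K: fx=694.8, fy=427.0, cx=336.8, cy=245.2
Marker side s = 0.21 m; corners in marker frame (Z=0):
  M0 = (-0.1050, +0.1050, 0)
  M1 = (+0.1050, +0.1050, 0)
  M2 = (+0.1050, -0.1050, 0)
  M3 = (-0.1050, -0.1050, 0)
Detected image corners:
  c0 = (286.393530, 213.817932) px
  c1 = (496.919685, 238.441050) px
  c2 = (543.247953, 92.645056) px
  c3 = (317.480116, 80.019029) px
Planar DLT: solve 8×8 A·h = b for H (H[2,2]=1):
  H  [+855.94635 -78.16048 +405.42572]
  H  [+20.31558 +704.08708 +157.66366]
  H  [-0.44252 +0.25419 +1.00000]
B = K⁻¹H; ‖b₁‖=1.542411, ‖b₂‖=1.542411; λ = 2/(‖b₁‖+‖b₂‖) = 0.648336, sign → tz>0 ⇒ λ=+0.648336
r₁ = λ·B[:,0] = (+0.93778,+0.19560,-0.28690); r₂ = λ·B[:,1] = (-0.15282,+0.97442,+0.16480)
r₃ = r₁×r₂ = (+0.31180,-0.11070,+0.94368); SVD([r₁ r₂ r₃]) → R = UVᵀ:
  R  [+0.93778 -0.15282 +0.31180]
  R  [+0.19560 +0.97442 -0.11070]
  R  [-0.28690 +0.16480 +0.94368]
t = (+0.06404, -0.13291, +0.64834) m
tr R = 2.855874; θ = arccos((tr R − 1)/2) = 0.381957 rad = 21.885°
axis k = ((R−Rᵀ)₃₂, (R−Rᵀ)₁₃, (R−Rᵀ)₂₁) / (2 sinθ) = (+0.369565, +0.803108, +0.467374)
rvec = θ·k = (+0.141158, +0.306753, +0.178517)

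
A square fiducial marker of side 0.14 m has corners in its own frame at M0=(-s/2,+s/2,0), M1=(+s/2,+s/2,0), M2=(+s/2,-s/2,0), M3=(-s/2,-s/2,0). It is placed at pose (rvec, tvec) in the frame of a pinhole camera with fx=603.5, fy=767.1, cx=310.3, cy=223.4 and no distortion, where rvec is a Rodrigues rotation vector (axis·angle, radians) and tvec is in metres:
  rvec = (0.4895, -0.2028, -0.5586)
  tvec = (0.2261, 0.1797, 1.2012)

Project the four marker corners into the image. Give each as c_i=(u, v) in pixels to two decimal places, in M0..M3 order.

Intrinsics K: fx=603.5, fy=767.1, cx=310.3, cy=223.4
Marker side s = 0.14 m; corners in marker frame (Z=0):
  M0 = (-0.0700, +0.0700, 0)
  M1 = (+0.0700, +0.0700, 0)
  M2 = (+0.0700, -0.0700, 0)
  M3 = (-0.0700, -0.0700, 0)
rvec = (0.4895, -0.2028, -0.5586), |rvec| = θ = 0.76992 rad = 44.113°
Rodrigues: sinθ=0.69608, 1−cosθ=0.28203; R = I + sinθ·[k]× + (1−cosθ)·[k]×²:
    [+0.83197 +0.45779 -0.31345]
    [-0.55226 +0.73754 -0.38865]
    [+0.05325 +0.49645 +0.86643]
t = (0.2261, 0.1797, 1.2012) m
M0: Pc = R·M0+t = (+0.19991, +0.26999, +1.23222); u = 603.5·(+0.19991)/1.23222 + 310.3 = 408.2077, v = 767.1·(+0.26999)/1.23222 + 223.4 = 391.4749
M1: Pc = R·M1+t = (+0.31638, +0.19267, +1.23968); u = 603.5·(+0.31638)/1.23968 + 310.3 = 464.3217, v = 767.1·(+0.19267)/1.23968 + 223.4 = 342.6218
M2: Pc = R·M2+t = (+0.25229, +0.08941, +1.17018); u = 603.5·(+0.25229)/1.17018 + 310.3 = 440.4158, v = 767.1·(+0.08941)/1.17018 + 223.4 = 282.0150
M3: Pc = R·M3+t = (+0.13582, +0.16673, +1.16272); u = 603.5·(+0.13582)/1.16272 + 310.3 = 380.7943, v = 767.1·(+0.16673)/1.16272 + 223.4 = 333.3997

c0=(408.21, 391.47) c1=(464.32, 342.62) c2=(440.42, 282.01) c3=(380.79, 333.40)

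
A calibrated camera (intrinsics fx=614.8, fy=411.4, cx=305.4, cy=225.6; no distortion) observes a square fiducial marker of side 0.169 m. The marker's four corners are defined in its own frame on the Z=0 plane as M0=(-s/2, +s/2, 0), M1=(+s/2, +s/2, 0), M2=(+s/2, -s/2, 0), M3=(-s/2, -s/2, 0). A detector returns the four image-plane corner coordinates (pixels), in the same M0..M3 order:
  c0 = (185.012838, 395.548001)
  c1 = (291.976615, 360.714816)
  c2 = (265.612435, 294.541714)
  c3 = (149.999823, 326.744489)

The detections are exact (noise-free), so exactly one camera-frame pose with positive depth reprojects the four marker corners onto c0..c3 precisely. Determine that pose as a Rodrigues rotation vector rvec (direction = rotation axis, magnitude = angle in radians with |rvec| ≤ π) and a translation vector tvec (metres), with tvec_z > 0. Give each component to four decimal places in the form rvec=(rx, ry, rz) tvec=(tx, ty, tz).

rvec=(0.2601, -0.4065, -0.2804) tvec=(-0.1127, 0.2514, 0.8674)

Intrinsics K: fx=614.8, fy=411.4, cx=305.4, cy=225.6
Marker side s = 0.169 m; corners in marker frame (Z=0):
  M0 = (-0.0845, +0.0845, 0)
  M1 = (+0.0845, +0.0845, 0)
  M2 = (+0.0845, -0.0845, 0)
  M3 = (-0.0845, -0.0845, 0)
Detected image corners:
  c0 = (185.012838, 395.548001) px
  c1 = (291.976615, 360.714816) px
  c2 = (265.612435, 294.541714) px
  c3 = (149.999823, 326.744489) px
Planar DLT: solve 8×8 A·h = b for H (H[2,2]=1):
  H  [+747.84701 +258.49027 +225.50059]
  H  [-59.52398 +519.10173 +344.80931]
  H  [+0.40372 +0.34853 +1.00000]
B = K⁻¹H; ‖b₁‖=1.152811, ‖b₂‖=1.152811; λ = 2/(‖b₁‖+‖b₂‖) = 0.867445, sign → tz>0 ⇒ λ=+0.867445
r₁ = λ·B[:,0] = (+0.88120,-0.31755,+0.35021); r₂ = λ·B[:,1] = (+0.21453,+0.92875,+0.30233)
r₃ = r₁×r₂ = (-0.42126,-0.19128,+0.88654); SVD([r₁ r₂ r₃]) → R = UVᵀ:
  R  [+0.88120 +0.21453 -0.42126]
  R  [-0.31755 +0.92875 -0.19128]
  R  [+0.35021 +0.30233 +0.88654]
t = (-0.11273, +0.25136, +0.86744) m
tr R = 2.696491; θ = arccos((tr R − 1)/2) = 0.558133 rad = 31.979°
axis k = ((R−Rᵀ)₃₂, (R−Rᵀ)₁₃, (R−Rᵀ)₂₁) / (2 sinθ) = (+0.466017, -0.728341, -0.502342)
rvec = θ·k = (+0.260100, -0.406511, -0.280374)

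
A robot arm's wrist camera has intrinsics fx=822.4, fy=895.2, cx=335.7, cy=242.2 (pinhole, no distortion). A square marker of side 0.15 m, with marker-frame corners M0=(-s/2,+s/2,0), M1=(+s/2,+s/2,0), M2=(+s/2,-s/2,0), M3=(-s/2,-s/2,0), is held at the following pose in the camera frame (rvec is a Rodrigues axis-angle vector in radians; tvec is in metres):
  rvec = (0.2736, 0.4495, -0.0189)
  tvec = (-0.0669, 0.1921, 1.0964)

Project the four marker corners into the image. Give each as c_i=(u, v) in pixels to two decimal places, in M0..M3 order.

Intrinsics K: fx=822.4, fy=895.2, cx=335.7, cy=242.2
Marker side s = 0.15 m; corners in marker frame (Z=0):
  M0 = (-0.0750, +0.0750, 0)
  M1 = (+0.0750, +0.0750, 0)
  M2 = (+0.0750, -0.0750, 0)
  M3 = (-0.0750, -0.0750, 0)
rvec = (0.2736, 0.4495, -0.0189), |rvec| = θ = 0.52656 rad = 30.170°
Rodrigues: sinθ=0.50256, 1−cosθ=0.13546; R = I + sinθ·[k]× + (1−cosθ)·[k]×²:
    [+0.90111 +0.07812 +0.42649]
    [+0.04205 +0.96325 -0.26528]
    [-0.43154 +0.25698 +0.86472]
t = (-0.0669, 0.1921, 1.0964) m
M0: Pc = R·M0+t = (-0.12862, +0.26119, +1.14804); u = 822.4·(-0.12862)/1.14804 + 335.7 = 243.5597, v = 895.2·(+0.26119)/1.14804 + 242.2 = 445.8672
M1: Pc = R·M1+t = (+0.00654, +0.26750, +1.08331); u = 822.4·(+0.00654)/1.08331 + 335.7 = 340.6669, v = 895.2·(+0.26750)/1.08331 + 242.2 = 463.2486
M2: Pc = R·M2+t = (-0.00518, +0.12301, +1.04476); u = 822.4·(-0.00518)/1.04476 + 335.7 = 331.6259, v = 895.2·(+0.12301)/1.04476 + 242.2 = 347.6002
M3: Pc = R·M3+t = (-0.14034, +0.11670, +1.10949); u = 822.4·(-0.14034)/1.10949 + 335.7 = 231.6724, v = 895.2·(+0.11670)/1.10949 + 242.2 = 336.3621

c0=(243.56, 445.87) c1=(340.67, 463.25) c2=(331.63, 347.60) c3=(231.67, 336.36)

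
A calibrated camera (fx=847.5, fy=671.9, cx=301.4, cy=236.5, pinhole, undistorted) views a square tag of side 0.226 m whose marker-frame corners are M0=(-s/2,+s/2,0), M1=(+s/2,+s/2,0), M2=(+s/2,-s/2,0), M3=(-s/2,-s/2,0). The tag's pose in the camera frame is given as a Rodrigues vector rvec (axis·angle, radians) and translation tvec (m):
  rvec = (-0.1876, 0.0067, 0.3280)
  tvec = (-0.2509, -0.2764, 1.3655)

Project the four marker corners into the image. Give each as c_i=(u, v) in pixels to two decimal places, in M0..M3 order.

Intrinsics K: fx=847.5, fy=671.9, cx=301.4, cy=236.5
Marker side s = 0.226 m; corners in marker frame (Z=0):
  M0 = (-0.1130, +0.1130, 0)
  M1 = (+0.1130, +0.1130, 0)
  M2 = (+0.1130, -0.1130, 0)
  M3 = (-0.1130, -0.1130, 0)
rvec = (-0.1876, 0.0067, 0.3280), |rvec| = θ = 0.37792 rad = 21.653°
Rodrigues: sinθ=0.36899, 1−cosθ=0.07057; R = I + sinθ·[k]× + (1−cosθ)·[k]×²:
    [+0.94682 -0.32087 -0.02386]
    [+0.31963 +0.92946 +0.18425]
    [-0.03694 -0.18208 +0.98259]
t = (-0.2509, -0.2764, 1.3655) m
M0: Pc = R·M0+t = (-0.39415, -0.20749, +1.34910); u = 847.5·(-0.39415)/1.34910 + 301.4 = 53.7967, v = 671.9·(-0.20749)/1.34910 + 236.5 = 133.1629
M1: Pc = R·M1+t = (-0.18017, -0.13525, +1.34075); u = 847.5·(-0.18017)/1.34075 + 301.4 = 187.5147, v = 671.9·(-0.13525)/1.34075 + 236.5 = 168.7194
M2: Pc = R·M2+t = (-0.10765, -0.34531, +1.38190); u = 847.5·(-0.10765)/1.38190 + 301.4 = 235.3793, v = 671.9·(-0.34531)/1.38190 + 236.5 = 68.6049
M3: Pc = R·M3+t = (-0.32163, -0.41755, +1.39025); u = 847.5·(-0.32163)/1.39025 + 301.4 = 105.3318, v = 671.9·(-0.41755)/1.39025 + 236.5 = 34.7021

c0=(53.80, 133.16) c1=(187.51, 168.72) c2=(235.38, 68.60) c3=(105.33, 34.70)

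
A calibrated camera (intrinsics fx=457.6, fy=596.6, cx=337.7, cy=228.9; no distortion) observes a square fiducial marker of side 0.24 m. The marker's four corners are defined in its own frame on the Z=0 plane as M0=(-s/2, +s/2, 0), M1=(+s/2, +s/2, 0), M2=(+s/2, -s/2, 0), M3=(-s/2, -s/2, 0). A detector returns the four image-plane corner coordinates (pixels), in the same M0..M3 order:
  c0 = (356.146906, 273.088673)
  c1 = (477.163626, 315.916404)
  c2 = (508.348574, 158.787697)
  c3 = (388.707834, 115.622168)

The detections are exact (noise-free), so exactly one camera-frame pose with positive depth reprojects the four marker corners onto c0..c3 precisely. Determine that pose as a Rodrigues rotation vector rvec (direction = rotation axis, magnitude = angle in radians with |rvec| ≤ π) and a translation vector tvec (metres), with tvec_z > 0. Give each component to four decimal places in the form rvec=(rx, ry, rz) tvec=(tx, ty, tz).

rvec=(-0.0344, -0.0228, 0.2658) tvec=(0.1823, -0.0197, 0.8770)

Intrinsics K: fx=457.6, fy=596.6, cx=337.7, cy=228.9
Marker side s = 0.24 m; corners in marker frame (Z=0):
  M0 = (-0.1200, +0.1200, 0)
  M1 = (+0.1200, +0.1200, 0)
  M2 = (+0.1200, -0.1200, 0)
  M3 = (-0.1200, -0.1200, 0)
Detected image corners:
  c0 = (356.146906, 273.088673) px
  c1 = (477.163626, 315.916404) px
  c2 = (508.348574, 158.787697) px
  c3 = (388.707834, 115.622168) px
Planar DLT: solve 8×8 A·h = b for H (H[2,2]=1):
  H  [+510.21833 -151.06068 +432.82040]
  H  [+183.57871 +646.29172 +215.50813]
  H  [+0.02049 -0.04222 +1.00000]
B = K⁻¹H; ‖b₁‖=1.140192, ‖b₂‖=1.140192; λ = 2/(‖b₁‖+‖b₂‖) = 0.877046, sign → tz>0 ⇒ λ=+0.877046
r₁ = λ·B[:,0] = (+0.96463,+0.26298,+0.01797); r₂ = λ·B[:,1] = (-0.26220,+0.96430,-0.03703)
r₃ = r₁×r₂ = (-0.02707,+0.03101,+0.99915); SVD([r₁ r₂ r₃]) → R = UVᵀ:
  R  [+0.96463 -0.26220 -0.02707]
  R  [+0.26298 +0.96430 +0.03101]
  R  [+0.01797 -0.03703 +0.99915]
t = (+0.18231, -0.01969, +0.87705) m
tr R = 2.928090; θ = arccos((tr R − 1)/2) = 0.268971 rad = 15.411°
axis k = ((R−Rᵀ)₃₂, (R−Rᵀ)₁₃, (R−Rᵀ)₂₁) / (2 sinθ) = (-0.128012, -0.084735, +0.988146)
rvec = θ·k = (-0.034432, -0.022791, +0.265783)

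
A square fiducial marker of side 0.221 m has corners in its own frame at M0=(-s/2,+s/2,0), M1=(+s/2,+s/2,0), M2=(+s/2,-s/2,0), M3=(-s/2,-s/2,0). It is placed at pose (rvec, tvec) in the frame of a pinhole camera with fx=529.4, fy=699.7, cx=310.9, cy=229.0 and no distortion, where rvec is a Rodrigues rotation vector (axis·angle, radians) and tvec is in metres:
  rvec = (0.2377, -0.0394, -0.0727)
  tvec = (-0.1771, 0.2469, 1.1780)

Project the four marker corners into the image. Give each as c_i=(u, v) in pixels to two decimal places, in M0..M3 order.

c0=(187.55, 440.21) c1=(284.80, 429.23) c2=(276.80, 308.55) c3=(175.08, 319.32)

Intrinsics K: fx=529.4, fy=699.7, cx=310.9, cy=229.0
Marker side s = 0.221 m; corners in marker frame (Z=0):
  M0 = (-0.1105, +0.1105, 0)
  M1 = (+0.1105, +0.1105, 0)
  M2 = (+0.1105, -0.1105, 0)
  M3 = (-0.1105, -0.1105, 0)
rvec = (0.2377, -0.0394, -0.0727), |rvec| = θ = 0.25167 rad = 14.420°
Rodrigues: sinθ=0.24902, 1−cosθ=0.03150; R = I + sinθ·[k]× + (1−cosθ)·[k]×²:
    [+0.99660 +0.06728 -0.04758]
    [-0.07659 +0.96927 -0.23377]
    [+0.03039 +0.23662 +0.97113]
t = (-0.1771, 0.2469, 1.1780) m
M0: Pc = R·M0+t = (-0.27979, +0.36247, +1.20079); u = 529.4·(-0.27979)/1.20079 + 310.9 = 187.5470, v = 699.7·(+0.36247)/1.20079 + 229.0 = 440.2101
M1: Pc = R·M1+t = (-0.05954, +0.34554, +1.20751); u = 529.4·(-0.05954)/1.20751 + 310.9 = 284.7955, v = 699.7·(+0.34554)/1.20751 + 229.0 = 429.2268
M2: Pc = R·M2+t = (-0.07441, +0.13133, +1.15521); u = 529.4·(-0.07441)/1.15521 + 310.9 = 276.8001, v = 699.7·(+0.13133)/1.15521 + 229.0 = 308.5466
M3: Pc = R·M3+t = (-0.29466, +0.14826, +1.14849); u = 529.4·(-0.29466)/1.14849 + 310.9 = 175.0769, v = 699.7·(+0.14826)/1.14849 + 229.0 = 319.3243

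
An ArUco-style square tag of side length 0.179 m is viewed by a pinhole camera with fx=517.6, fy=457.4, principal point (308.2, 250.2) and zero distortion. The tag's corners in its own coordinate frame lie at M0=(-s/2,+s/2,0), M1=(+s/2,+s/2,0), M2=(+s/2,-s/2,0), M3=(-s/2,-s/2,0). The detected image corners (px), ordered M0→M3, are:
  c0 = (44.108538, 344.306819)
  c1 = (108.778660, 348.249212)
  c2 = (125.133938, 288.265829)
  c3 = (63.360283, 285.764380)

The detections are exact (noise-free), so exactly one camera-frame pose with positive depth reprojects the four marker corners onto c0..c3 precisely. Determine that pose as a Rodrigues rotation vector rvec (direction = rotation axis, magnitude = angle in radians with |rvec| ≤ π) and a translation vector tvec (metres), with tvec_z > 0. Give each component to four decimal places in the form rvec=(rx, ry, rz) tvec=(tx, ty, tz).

Intrinsics K: fx=517.6, fy=457.4, cx=308.2, cy=250.2
Marker side s = 0.179 m; corners in marker frame (Z=0):
  M0 = (-0.0895, +0.0895, 0)
  M1 = (+0.0895, +0.0895, 0)
  M2 = (+0.0895, -0.0895, 0)
  M3 = (-0.0895, -0.0895, 0)
Detected image corners:
  c0 = (44.108538, 344.306819) px
  c1 = (108.778660, 348.249212) px
  c2 = (125.133938, 288.265829) px
  c3 = (63.360283, 285.764380) px
Planar DLT: solve 8×8 A·h = b for H (H[2,2]=1):
  H  [+342.73669 -124.27769 +85.23648]
  H  [-20.12821 +239.28256 +315.86080]
  H  [-0.12008 -0.28976 +1.00000]
B = K⁻¹H; ‖b₁‖=0.743745, ‖b₂‖=0.743745; λ = 2/(‖b₁‖+‖b₂‖) = 1.344547, sign → tz>0 ⇒ λ=+1.344547
r₁ = λ·B[:,0] = (+0.98645,+0.02915,-0.16146); r₂ = λ·B[:,1] = (-0.09085,+0.91649,-0.38960)
r₃ = r₁×r₂ = (+0.13662,+0.39899,+0.90672); SVD([r₁ r₂ r₃]) → R = UVᵀ:
  R  [+0.98645 -0.09085 +0.13662]
  R  [+0.02915 +0.91649 +0.39899]
  R  [-0.16146 -0.38960 +0.90672]
t = (-0.57918, +0.19301, +1.34455) m
tr R = 2.809665; θ = arccos((tr R − 1)/2) = 0.439810 rad = 25.199°
axis k = ((R−Rᵀ)₃₂, (R−Rᵀ)₁₃, (R−Rᵀ)₂₁) / (2 sinθ) = (-0.926074, +0.350040, +0.140919)
rvec = θ·k = (-0.407296, +0.153951, +0.061978)

rvec=(-0.4073, 0.1540, 0.0620) tvec=(-0.5792, 0.1930, 1.3445)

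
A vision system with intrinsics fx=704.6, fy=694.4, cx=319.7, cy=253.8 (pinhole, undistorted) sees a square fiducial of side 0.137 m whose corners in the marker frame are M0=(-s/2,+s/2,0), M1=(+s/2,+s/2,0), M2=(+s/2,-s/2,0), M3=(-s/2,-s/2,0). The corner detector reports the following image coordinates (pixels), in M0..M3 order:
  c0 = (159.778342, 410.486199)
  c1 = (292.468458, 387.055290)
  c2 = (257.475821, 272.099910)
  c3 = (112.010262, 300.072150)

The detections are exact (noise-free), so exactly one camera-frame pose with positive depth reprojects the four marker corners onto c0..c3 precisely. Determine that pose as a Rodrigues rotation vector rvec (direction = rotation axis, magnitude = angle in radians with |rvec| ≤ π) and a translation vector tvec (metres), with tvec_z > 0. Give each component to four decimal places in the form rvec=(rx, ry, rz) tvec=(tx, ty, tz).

Intrinsics K: fx=704.6, fy=694.4, cx=319.7, cy=253.8
Marker side s = 0.137 m; corners in marker frame (Z=0):
  M0 = (-0.0685, +0.0685, 0)
  M1 = (+0.0685, +0.0685, 0)
  M2 = (+0.0685, -0.0685, 0)
  M3 = (-0.0685, -0.0685, 0)
Detected image corners:
  c0 = (159.778342, 410.486199) px
  c1 = (292.468458, 387.055290) px
  c2 = (257.475821, 272.099910) px
  c3 = (112.010262, 300.072150) px
Planar DLT: solve 8×8 A·h = b for H (H[2,2]=1):
  H  [+985.72814 +448.29581 +205.80925]
  H  [-232.08771 +1065.43912 +345.28445]
  H  [-0.13226 +0.70985 +1.00000]
B = K⁻¹H; ‖b₁‖=1.492619, ‖b₂‖=1.492619; λ = 2/(‖b₁‖+‖b₂‖) = 0.669963, sign → tz>0 ⇒ λ=+0.669963
r₁ = λ·B[:,0] = (+0.97748,-0.19153,-0.08861); r₂ = λ·B[:,1] = (+0.21048,+0.85413,+0.47557)
r₃ = r₁×r₂ = (-0.01540,-0.48351,+0.87520); SVD([r₁ r₂ r₃]) → R = UVᵀ:
  R  [+0.97748 +0.21048 -0.01540]
  R  [-0.19153 +0.85413 -0.48351]
  R  [-0.08861 +0.47557 +0.87520]
t = (-0.10829, +0.08827, +0.66996) m
tr R = 2.706804; θ = arccos((tr R − 1)/2) = 0.548319 rad = 31.416°
axis k = ((R−Rᵀ)₃₂, (R−Rᵀ)₁₃, (R−Rᵀ)₂₁) / (2 sinθ) = (+0.919983, +0.070224, -0.385617)
rvec = θ·k = (+0.504444, +0.038505, -0.211441)

rvec=(0.5044, 0.0385, -0.2114) tvec=(-0.1083, 0.0883, 0.6700)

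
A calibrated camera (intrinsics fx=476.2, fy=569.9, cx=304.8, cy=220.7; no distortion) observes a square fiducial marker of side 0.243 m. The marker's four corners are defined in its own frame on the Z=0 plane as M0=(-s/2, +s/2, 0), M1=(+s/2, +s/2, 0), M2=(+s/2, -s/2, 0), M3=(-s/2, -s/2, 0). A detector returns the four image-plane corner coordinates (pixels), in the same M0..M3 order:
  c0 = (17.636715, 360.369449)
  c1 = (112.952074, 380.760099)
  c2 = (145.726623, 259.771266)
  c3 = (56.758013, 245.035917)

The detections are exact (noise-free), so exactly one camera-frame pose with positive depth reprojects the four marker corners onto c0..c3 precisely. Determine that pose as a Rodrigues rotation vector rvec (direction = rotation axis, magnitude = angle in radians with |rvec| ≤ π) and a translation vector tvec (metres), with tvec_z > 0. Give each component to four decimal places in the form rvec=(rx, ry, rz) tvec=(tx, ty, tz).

Intrinsics K: fx=476.2, fy=569.9, cx=304.8, cy=220.7
Marker side s = 0.243 m; corners in marker frame (Z=0):
  M0 = (-0.1215, +0.1215, 0)
  M1 = (+0.1215, +0.1215, 0)
  M2 = (+0.1215, -0.1215, 0)
  M3 = (-0.1215, -0.1215, 0)
Detected image corners:
  c0 = (17.636715, 360.369449) px
  c1 = (112.952074, 380.760099) px
  c2 = (145.726623, 259.771266) px
  c3 = (56.758013, 245.035917) px
Planar DLT: solve 8×8 A·h = b for H (H[2,2]=1):
  H  [+366.45924 -176.52307 +83.19290]
  H  [+26.21149 +379.97720 +308.88348]
  H  [-0.14634 -0.34055 +1.00000]
B = K⁻¹H; ‖b₁‖=0.881532, ‖b₂‖=0.881532; λ = 2/(‖b₁‖+‖b₂‖) = 1.134389, sign → tz>0 ⇒ λ=+1.134389
r₁ = λ·B[:,0] = (+0.97922,+0.11646,-0.16601); r₂ = λ·B[:,1] = (-0.17324,+0.90595,-0.38632)
r₃ = r₁×r₂ = (+0.10540,+0.40705,+0.90730); SVD([r₁ r₂ r₃]) → R = UVᵀ:
  R  [+0.97922 -0.17324 +0.10540]
  R  [+0.11646 +0.90595 +0.40705]
  R  [-0.16601 -0.38632 +0.90730]
t = (-0.52791, +0.17553, +1.13439) m
tr R = 2.792479; θ = arccos((tr R − 1)/2) = 0.459578 rad = 26.332°
axis k = ((R−Rᵀ)₃₂, (R−Rᵀ)₁₃, (R−Rᵀ)₂₁) / (2 sinθ) = (-0.894294, +0.305938, +0.326557)
rvec = θ·k = (-0.410998, +0.140603, +0.150078)

rvec=(-0.4110, 0.1406, 0.1501) tvec=(-0.5279, 0.1755, 1.1344)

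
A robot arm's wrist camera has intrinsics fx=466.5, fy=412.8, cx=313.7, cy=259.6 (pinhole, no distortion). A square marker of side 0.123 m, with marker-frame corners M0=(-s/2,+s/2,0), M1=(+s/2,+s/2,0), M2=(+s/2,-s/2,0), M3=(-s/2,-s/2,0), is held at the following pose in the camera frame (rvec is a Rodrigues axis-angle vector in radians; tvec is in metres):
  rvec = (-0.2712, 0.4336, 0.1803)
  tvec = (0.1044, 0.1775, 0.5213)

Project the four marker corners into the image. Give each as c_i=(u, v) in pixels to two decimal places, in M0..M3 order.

Intrinsics K: fx=466.5, fy=412.8, cx=313.7, cy=259.6
Marker side s = 0.123 m; corners in marker frame (Z=0):
  M0 = (-0.0615, +0.0615, 0)
  M1 = (+0.0615, +0.0615, 0)
  M2 = (+0.0615, -0.0615, 0)
  M3 = (-0.0615, -0.0615, 0)
rvec = (-0.2712, 0.4336, 0.1803), |rvec| = θ = 0.54228 rad = 31.070°
Rodrigues: sinθ=0.51609, 1−cosθ=0.14347; R = I + sinθ·[k]× + (1−cosθ)·[k]×²:
    [+0.89242 -0.22896 +0.38880]
    [+0.11422 +0.94826 +0.29624]
    [-0.43651 -0.21996 +0.87239]
t = (0.1044, 0.1775, 0.5213) m
M0: Pc = R·M0+t = (+0.03544, +0.22879, +0.53462); u = 466.5·(+0.03544)/0.53462 + 313.7 = 344.6203, v = 412.8·(+0.22879)/0.53462 + 259.6 = 436.2604
M1: Pc = R·M1+t = (+0.14520, +0.24284, +0.48093); u = 466.5·(+0.14520)/0.48093 + 313.7 = 454.5468, v = 412.8·(+0.24284)/0.48093 + 259.6 = 468.0422
M2: Pc = R·M2+t = (+0.17336, +0.12621, +0.50798); u = 466.5·(+0.17336)/0.50798 + 313.7 = 472.9078, v = 412.8·(+0.12621)/0.50798 + 259.6 = 362.1591
M3: Pc = R·M3+t = (+0.06360, +0.11216, +0.56167); u = 466.5·(+0.06360)/0.56167 + 313.7 = 366.5212, v = 412.8·(+0.11216)/0.56167 + 259.6 = 342.0297

c0=(344.62, 436.26) c1=(454.55, 468.04) c2=(472.91, 362.16) c3=(366.52, 342.03)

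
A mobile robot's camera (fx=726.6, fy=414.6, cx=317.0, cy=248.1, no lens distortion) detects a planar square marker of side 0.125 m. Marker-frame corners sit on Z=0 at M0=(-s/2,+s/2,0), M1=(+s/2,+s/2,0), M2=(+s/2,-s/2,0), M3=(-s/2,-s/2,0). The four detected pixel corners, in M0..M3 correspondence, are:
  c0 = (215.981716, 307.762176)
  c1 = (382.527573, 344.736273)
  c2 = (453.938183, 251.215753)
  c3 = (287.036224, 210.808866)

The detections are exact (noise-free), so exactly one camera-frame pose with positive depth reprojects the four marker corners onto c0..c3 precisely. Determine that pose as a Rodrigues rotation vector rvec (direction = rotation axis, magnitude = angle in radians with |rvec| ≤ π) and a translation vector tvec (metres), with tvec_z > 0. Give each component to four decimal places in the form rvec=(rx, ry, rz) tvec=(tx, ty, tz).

rvec=(0.0827, -0.1063, 0.3962) tvec=(0.0129, 0.0374, 0.4980)

Intrinsics K: fx=726.6, fy=414.6, cx=317.0, cy=248.1
Marker side s = 0.125 m; corners in marker frame (Z=0):
  M0 = (-0.0625, +0.0625, 0)
  M1 = (+0.0625, +0.0625, 0)
  M2 = (+0.0625, -0.0625, 0)
  M3 = (-0.0625, -0.0625, 0)
Detected image corners:
  c0 = (215.981716, 307.762176) px
  c1 = (382.527573, 344.736273) px
  c2 = (453.938183, 251.215753) px
  c3 = (287.036224, 210.808866) px
Planar DLT: solve 8×8 A·h = b for H (H[2,2]=1):
  H  [+1414.08087 -529.85170 +335.85419]
  H  [+376.23551 +794.99676 +279.27646]
  H  [+0.23979 +0.11954 +1.00000]
B = K⁻¹H; ‖b₁‖=2.008093, ‖b₂‖=2.008093; λ = 2/(‖b₁‖+‖b₂‖) = 0.497985, sign → tz>0 ⇒ λ=+0.497985
r₁ = λ·B[:,0] = (+0.91706,+0.38045,+0.11941); r₂ = λ·B[:,1] = (-0.38911,+0.91927,+0.05953)
r₃ = r₁×r₂ = (-0.08713,-0.10106,+0.99106); SVD([r₁ r₂ r₃]) → R = UVᵀ:
  R  [+0.91706 -0.38911 -0.08713]
  R  [+0.38045 +0.91927 -0.10106]
  R  [+0.11941 +0.05953 +0.99106]
t = (+0.01292, +0.03745, +0.49798) m
tr R = 2.827385; θ = arccos((tr R − 1)/2) = 0.418518 rad = 23.979°
axis k = ((R−Rᵀ)₃₂, (R−Rᵀ)₁₃, (R−Rᵀ)₂₁) / (2 sinθ) = (+0.197567, -0.254105, +0.946783)
rvec = θ·k = (+0.082685, -0.106347, +0.396246)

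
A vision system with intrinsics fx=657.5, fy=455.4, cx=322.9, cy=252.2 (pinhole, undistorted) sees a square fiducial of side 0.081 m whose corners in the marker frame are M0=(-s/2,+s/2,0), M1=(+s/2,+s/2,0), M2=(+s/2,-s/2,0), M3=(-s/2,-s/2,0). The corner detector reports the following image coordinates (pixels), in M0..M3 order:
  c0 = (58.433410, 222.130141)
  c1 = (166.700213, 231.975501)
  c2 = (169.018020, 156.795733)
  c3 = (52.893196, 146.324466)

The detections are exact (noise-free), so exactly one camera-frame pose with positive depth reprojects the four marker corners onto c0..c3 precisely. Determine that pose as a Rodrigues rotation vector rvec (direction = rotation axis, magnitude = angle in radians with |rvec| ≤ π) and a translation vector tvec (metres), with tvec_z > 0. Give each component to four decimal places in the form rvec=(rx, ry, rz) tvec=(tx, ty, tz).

rvec=(0.4178, 0.0338, 0.1273) tvec=(-0.1510, -0.0636, 0.4702)

Intrinsics K: fx=657.5, fy=455.4, cx=322.9, cy=252.2
Marker side s = 0.081 m; corners in marker frame (Z=0):
  M0 = (-0.0405, +0.0405, 0)
  M1 = (+0.0405, +0.0405, 0)
  M2 = (+0.0405, -0.0405, 0)
  M3 = (-0.0405, -0.0405, 0)
Detected image corners:
  c0 = (58.433410, 222.130141) px
  c1 = (166.700213, 231.975501) px
  c2 = (169.018020, 156.795733) px
  c3 = (52.893196, 146.324466) px
Planar DLT: solve 8×8 A·h = b for H (H[2,2]=1):
  H  [+1381.86756 +116.57826 +111.75757]
  H  [+122.62186 +1095.73726 +190.62573]
  H  [-0.01402 +0.86487 +1.00000]
B = K⁻¹H; ‖b₁‖=2.126751, ‖b₂‖=2.126751; λ = 2/(‖b₁‖+‖b₂‖) = 0.470201, sign → tz>0 ⇒ λ=+0.470201
r₁ = λ·B[:,0] = (+0.99146,+0.13026,-0.00659); r₂ = λ·B[:,1] = (-0.11634,+0.90614,+0.40666)
r₃ = r₁×r₂ = (+0.05894,-0.40242,+0.91355); SVD([r₁ r₂ r₃]) → R = UVᵀ:
  R  [+0.99146 -0.11634 +0.05894]
  R  [+0.13026 +0.90614 -0.40242]
  R  [-0.00659 +0.40666 +0.91355]
t = (-0.15100, -0.06358, +0.47020) m
tr R = 2.811151; θ = arccos((tr R − 1)/2) = 0.438062 rad = 25.099°
axis k = ((R−Rᵀ)₃₂, (R−Rᵀ)₁₃, (R−Rᵀ)₂₁) / (2 sinθ) = (+0.953697, +0.077250, +0.290678)
rvec = θ·k = (+0.417778, +0.033840, +0.127335)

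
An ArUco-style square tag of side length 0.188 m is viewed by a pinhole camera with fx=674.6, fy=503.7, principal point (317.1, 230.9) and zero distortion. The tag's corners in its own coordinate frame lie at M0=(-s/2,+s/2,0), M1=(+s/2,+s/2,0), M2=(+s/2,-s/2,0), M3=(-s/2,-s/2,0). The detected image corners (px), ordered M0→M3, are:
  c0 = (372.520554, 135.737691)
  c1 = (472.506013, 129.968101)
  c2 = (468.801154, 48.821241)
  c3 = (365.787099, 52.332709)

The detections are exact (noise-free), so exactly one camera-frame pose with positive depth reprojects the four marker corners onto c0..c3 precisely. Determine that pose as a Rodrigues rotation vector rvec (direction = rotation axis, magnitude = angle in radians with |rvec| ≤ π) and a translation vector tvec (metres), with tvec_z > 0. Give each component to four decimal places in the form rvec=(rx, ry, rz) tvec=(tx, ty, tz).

rvec=(0.1720, -0.1937, -0.0936) tvec=(0.1821, -0.3265, 1.1861)

Intrinsics K: fx=674.6, fy=503.7, cx=317.1, cy=230.9
Marker side s = 0.188 m; corners in marker frame (Z=0):
  M0 = (-0.0940, +0.0940, 0)
  M1 = (+0.0940, +0.0940, 0)
  M2 = (+0.0940, -0.0940, 0)
  M3 = (-0.0940, -0.0940, 0)
Detected image corners:
  c0 = (372.520554, 135.737691) px
  c1 = (472.506013, 129.968101) px
  c2 = (468.801154, 48.821241) px
  c3 = (365.787099, 52.332709) px
Planar DLT: solve 8×8 A·h = b for H (H[2,2]=1):
  H  [+604.64980 +90.95387 +420.67769]
  H  [-10.59959 +451.37863 +92.26427]
  H  [+0.15449 +0.15077 +1.00000]
B = K⁻¹H; ‖b₁‖=0.843072, ‖b₂‖=0.843072; λ = 2/(‖b₁‖+‖b₂‖) = 1.186139, sign → tz>0 ⇒ λ=+1.186139
r₁ = λ·B[:,0] = (+0.97701,-0.10896,+0.18325); r₂ = λ·B[:,1] = (+0.07586,+0.98095,+0.17884)
r₃ = r₁×r₂ = (-0.19924,-0.16082,+0.96666); SVD([r₁ r₂ r₃]) → R = UVᵀ:
  R  [+0.97701 +0.07586 -0.19924]
  R  [-0.10896 +0.98095 -0.16082]
  R  [+0.18325 +0.17884 +0.96666]
t = (+0.18212, -0.32647, +1.18614) m
tr R = 2.924623; θ = arccos((tr R − 1)/2) = 0.275419 rad = 15.780°
axis k = ((R−Rᵀ)₃₂, (R−Rᵀ)₁₃, (R−Rᵀ)₂₁) / (2 sinθ) = (+0.624486, -0.703240, -0.339810)
rvec = θ·k = (+0.171995, -0.193686, -0.093590)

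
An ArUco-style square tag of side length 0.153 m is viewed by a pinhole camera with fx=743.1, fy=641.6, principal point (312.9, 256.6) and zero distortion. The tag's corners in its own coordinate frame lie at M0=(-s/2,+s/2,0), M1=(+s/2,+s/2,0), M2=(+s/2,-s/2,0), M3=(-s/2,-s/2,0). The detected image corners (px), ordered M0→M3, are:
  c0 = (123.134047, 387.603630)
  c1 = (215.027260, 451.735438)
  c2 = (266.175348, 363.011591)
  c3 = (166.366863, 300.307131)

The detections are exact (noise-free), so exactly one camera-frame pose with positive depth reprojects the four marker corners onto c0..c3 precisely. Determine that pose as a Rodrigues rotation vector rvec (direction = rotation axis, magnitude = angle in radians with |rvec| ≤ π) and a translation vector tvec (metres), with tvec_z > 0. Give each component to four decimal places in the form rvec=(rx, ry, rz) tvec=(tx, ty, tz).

Intrinsics K: fx=743.1, fy=641.6, cx=312.9, cy=256.6
Marker side s = 0.153 m; corners in marker frame (Z=0):
  M0 = (-0.0765, +0.0765, 0)
  M1 = (+0.0765, +0.0765, 0)
  M2 = (+0.0765, -0.0765, 0)
  M3 = (-0.0765, -0.0765, 0)
Detected image corners:
  c0 = (123.134047, 387.603630) px
  c1 = (215.027260, 451.735438) px
  c2 = (266.175348, 363.011591) px
  c3 = (166.366863, 300.307131) px
Planar DLT: solve 8×8 A·h = b for H (H[2,2]=1):
  H  [+555.37613 -238.37224 +190.68693]
  H  [+277.38921 +710.29169 +375.98976]
  H  [-0.36532 +0.35987 +1.00000]
B = K⁻¹H; ‖b₁‖=1.131469, ‖b₂‖=1.131469; λ = 2/(‖b₁‖+‖b₂‖) = 0.883807, sign → tz>0 ⇒ λ=+0.883807
r₁ = λ·B[:,0] = (+0.79649,+0.51123,-0.32287); r₂ = λ·B[:,1] = (-0.41744,+0.85123,+0.31806)
r₃ = r₁×r₂ = (+0.43744,-0.11855,+0.89140); SVD([r₁ r₂ r₃]) → R = UVᵀ:
  R  [+0.79649 -0.41744 +0.43744]
  R  [+0.51123 +0.85123 -0.11855]
  R  [-0.32287 +0.31806 +0.89140]
t = (-0.14535, +0.16446, +0.88381) m
tr R = 2.539115; θ = arccos((tr R − 1)/2) = 0.692648 rad = 39.686°
axis k = ((R−Rᵀ)₃₂, (R−Rᵀ)₁₃, (R−Rᵀ)₂₁) / (2 sinθ) = (+0.341864, +0.595314, +0.727138)
rvec = θ·k = (+0.236792, +0.412343, +0.503651)

rvec=(0.2368, 0.4123, 0.5037) tvec=(-0.1454, 0.1645, 0.8838)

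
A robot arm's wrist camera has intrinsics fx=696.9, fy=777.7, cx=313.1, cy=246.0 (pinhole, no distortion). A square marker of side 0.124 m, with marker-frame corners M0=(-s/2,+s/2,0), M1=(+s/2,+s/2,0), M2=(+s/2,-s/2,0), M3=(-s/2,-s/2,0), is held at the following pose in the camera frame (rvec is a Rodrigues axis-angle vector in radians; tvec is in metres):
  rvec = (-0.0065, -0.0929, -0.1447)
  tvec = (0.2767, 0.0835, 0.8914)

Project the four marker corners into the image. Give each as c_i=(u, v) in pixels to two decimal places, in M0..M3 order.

c0=(489.80, 381.02) c1=(582.43, 363.84) c2=(568.54, 257.48) c3=(475.73, 273.27)

Intrinsics K: fx=696.9, fy=777.7, cx=313.1, cy=246.0
Marker side s = 0.124 m; corners in marker frame (Z=0):
  M0 = (-0.0620, +0.0620, 0)
  M1 = (+0.0620, +0.0620, 0)
  M2 = (+0.0620, -0.0620, 0)
  M3 = (-0.0620, -0.0620, 0)
rvec = (-0.0065, -0.0929, -0.1447), |rvec| = θ = 0.17208 rad = 9.859°
Rodrigues: sinθ=0.17123, 1−cosθ=0.01477; R = I + sinθ·[k]× + (1−cosθ)·[k]×²:
    [+0.98525 +0.14429 -0.09197]
    [-0.14369 +0.98954 +0.01317]
    [+0.09291 +0.00024 +0.99567]
t = (0.2767, 0.0835, 0.8914) m
M0: Pc = R·M0+t = (+0.22456, +0.15376, +0.88565); u = 696.9·(+0.22456)/0.88565 + 313.1 = 489.8010, v = 777.7·(+0.15376)/0.88565 + 246.0 = 381.0176
M1: Pc = R·M1+t = (+0.34673, +0.13594, +0.89718); u = 696.9·(+0.34673)/0.89718 + 313.1 = 582.4311, v = 777.7·(+0.13594)/0.89718 + 246.0 = 363.8395
M2: Pc = R·M2+t = (+0.32884, +0.01324, +0.89715); u = 696.9·(+0.32884)/0.89715 + 313.1 = 568.5417, v = 777.7·(+0.01324)/0.89715 + 246.0 = 257.4775
M3: Pc = R·M3+t = (+0.20667, +0.03106, +0.88562); u = 696.9·(+0.20667)/0.88562 + 313.1 = 475.7279, v = 777.7·(+0.03106)/0.88562 + 246.0 = 273.2726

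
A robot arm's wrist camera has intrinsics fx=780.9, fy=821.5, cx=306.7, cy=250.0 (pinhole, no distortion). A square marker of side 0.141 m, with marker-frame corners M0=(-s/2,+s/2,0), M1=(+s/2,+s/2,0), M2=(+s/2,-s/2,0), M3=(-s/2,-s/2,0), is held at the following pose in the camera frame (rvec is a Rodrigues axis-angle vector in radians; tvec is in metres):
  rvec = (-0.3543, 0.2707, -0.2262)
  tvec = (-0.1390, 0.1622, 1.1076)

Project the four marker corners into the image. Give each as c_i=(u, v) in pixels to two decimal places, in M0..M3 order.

c0=(169.16, 433.61) c1=(262.15, 410.29) c2=(247.49, 308.19) c3=(159.12, 333.21)

Intrinsics K: fx=780.9, fy=821.5, cx=306.7, cy=250.0
Marker side s = 0.141 m; corners in marker frame (Z=0):
  M0 = (-0.0705, +0.0705, 0)
  M1 = (+0.0705, +0.0705, 0)
  M2 = (+0.0705, -0.0705, 0)
  M3 = (-0.0705, -0.0705, 0)
rvec = (-0.3543, 0.2707, -0.2262), |rvec| = θ = 0.49997 rad = 28.646°
Rodrigues: sinθ=0.47940, 1−cosθ=0.12240; R = I + sinθ·[k]× + (1−cosθ)·[k]×²:
    [+0.93906 +0.16993 +0.29881]
    [-0.26386 +0.91348 +0.30974]
    [-0.22032 -0.36971 +0.90265]
t = (-0.1390, 0.1622, 1.1076) m
M0: Pc = R·M0+t = (-0.19322, +0.24520, +1.09707); u = 780.9·(-0.19322)/1.09707 + 306.7 = 169.1620, v = 821.5·(+0.24520)/1.09707 + 250.0 = 433.6108
M1: Pc = R·M1+t = (-0.06082, +0.20800, +1.06600); u = 780.9·(-0.06082)/1.06600 + 306.7 = 262.1492, v = 821.5·(+0.20800)/1.06600 + 250.0 = 410.2909
M2: Pc = R·M2+t = (-0.08478, +0.07920, +1.11813); u = 780.9·(-0.08478)/1.11813 + 306.7 = 247.4926, v = 821.5·(+0.07920)/1.11813 + 250.0 = 308.1873
M3: Pc = R·M3+t = (-0.21718, +0.11640, +1.14920); u = 780.9·(-0.21718)/1.14920 + 306.7 = 159.1196, v = 821.5·(+0.11640)/1.14920 + 250.0 = 333.2095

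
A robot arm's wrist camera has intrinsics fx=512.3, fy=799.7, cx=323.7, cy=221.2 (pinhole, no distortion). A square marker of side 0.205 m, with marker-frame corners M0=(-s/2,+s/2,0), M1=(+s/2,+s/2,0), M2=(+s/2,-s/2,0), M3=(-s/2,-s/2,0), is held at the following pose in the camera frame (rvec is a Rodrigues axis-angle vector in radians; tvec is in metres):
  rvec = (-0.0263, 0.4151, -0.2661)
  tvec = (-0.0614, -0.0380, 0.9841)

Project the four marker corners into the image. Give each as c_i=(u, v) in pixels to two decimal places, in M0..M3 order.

c0=(260.17, 290.15) c1=(353.56, 250.42) c2=(325.45, 83.70) c3=(235.74, 135.88)

Intrinsics K: fx=512.3, fy=799.7, cx=323.7, cy=221.2
Marker side s = 0.205 m; corners in marker frame (Z=0):
  M0 = (-0.1025, +0.1025, 0)
  M1 = (+0.1025, +0.1025, 0)
  M2 = (+0.1025, -0.1025, 0)
  M3 = (-0.1025, -0.1025, 0)
rvec = (-0.0263, 0.4151, -0.2661), |rvec| = θ = 0.49377 rad = 28.291°
Rodrigues: sinθ=0.47395, 1−cosθ=0.11945; R = I + sinθ·[k]× + (1−cosθ)·[k]×²:
    [+0.88089 +0.25007 +0.40187]
    [-0.26077 +0.96497 -0.02887]
    [-0.39501 -0.07936 +0.91524]
t = (-0.0614, -0.0380, 0.9841) m
M0: Pc = R·M0+t = (-0.12606, +0.08764, +1.01645); u = 512.3·(-0.12606)/1.01645 + 323.7 = 260.1653, v = 799.7·(+0.08764)/1.01645 + 221.2 = 290.1496
M1: Pc = R·M1+t = (+0.05452, +0.03418, +0.93548); u = 512.3·(+0.05452)/0.93548 + 323.7 = 353.5590, v = 799.7·(+0.03418)/0.93548 + 221.2 = 250.4198
M2: Pc = R·M2+t = (+0.00326, -0.16364, +0.95175); u = 512.3·(+0.00326)/0.95175 + 323.7 = 325.4543, v = 799.7·(-0.16364)/0.95175 + 221.2 = 83.7040
M3: Pc = R·M3+t = (-0.17732, -0.11018, +1.03272); u = 512.3·(-0.17732)/1.03272 + 323.7 = 235.7356, v = 799.7·(-0.11018)/1.03272 + 221.2 = 135.8803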